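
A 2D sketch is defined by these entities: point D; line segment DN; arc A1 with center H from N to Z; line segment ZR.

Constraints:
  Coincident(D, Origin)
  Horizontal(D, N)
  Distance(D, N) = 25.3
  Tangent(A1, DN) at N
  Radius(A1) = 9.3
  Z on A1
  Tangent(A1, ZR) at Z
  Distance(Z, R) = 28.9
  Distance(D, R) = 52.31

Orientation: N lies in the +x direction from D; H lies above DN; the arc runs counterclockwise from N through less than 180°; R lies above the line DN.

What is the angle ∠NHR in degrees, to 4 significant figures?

158.5°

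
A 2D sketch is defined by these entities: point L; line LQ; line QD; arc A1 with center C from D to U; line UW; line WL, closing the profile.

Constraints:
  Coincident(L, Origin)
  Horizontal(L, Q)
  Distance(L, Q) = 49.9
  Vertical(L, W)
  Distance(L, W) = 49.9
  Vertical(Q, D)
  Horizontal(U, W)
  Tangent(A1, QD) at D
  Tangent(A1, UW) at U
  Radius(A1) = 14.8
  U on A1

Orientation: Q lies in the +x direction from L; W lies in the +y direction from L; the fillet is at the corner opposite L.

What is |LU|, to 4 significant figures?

61.01

L is at the origin; LQ is horizontal with |LQ| = 49.9 and Q on the +x side, so Q = (49.90, 0.000). L and W share the same x with |LW| = 49.9 and W on the +y side, so W = (0.000, 49.90). The virtual corner opposite L is at (49.90, 49.90). Since A1 is tangent to QD there, CD ⟂ QD and A1 meets UW tangentially, so CU is at right angles to UW, with radius 14.8, so the center C sits 14.8 in from both sides at C = (35.10, 35.10). That places the tangent points at D = (49.90, 35.10) on QD and U = (35.10, 49.90) on UW. Then |LU| = |U − L| = 61.01.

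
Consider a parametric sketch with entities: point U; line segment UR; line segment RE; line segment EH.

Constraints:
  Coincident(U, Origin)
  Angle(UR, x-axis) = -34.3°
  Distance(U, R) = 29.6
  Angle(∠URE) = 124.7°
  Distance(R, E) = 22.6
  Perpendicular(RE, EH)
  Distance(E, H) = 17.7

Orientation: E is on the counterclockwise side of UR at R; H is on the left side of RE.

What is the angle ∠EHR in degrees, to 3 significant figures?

51.9°

∠URE = 124.7°, so RE runs at -34.3° + (180° − 124.7°) = 21.0° from the x-axis; with |RE| = 22.6, E = R + 22.6·(cos 21.0°, sin 21.0°) = (45.6, -8.58). RE ⟂ EH; with |EH| = 17.7 on the left of RE, H = E + 17.7·(-0.358, 0.934) = (39.2, 7.94). Then cos ∠EHR = HE·HR / (|HE||HR|), giving 51.9°.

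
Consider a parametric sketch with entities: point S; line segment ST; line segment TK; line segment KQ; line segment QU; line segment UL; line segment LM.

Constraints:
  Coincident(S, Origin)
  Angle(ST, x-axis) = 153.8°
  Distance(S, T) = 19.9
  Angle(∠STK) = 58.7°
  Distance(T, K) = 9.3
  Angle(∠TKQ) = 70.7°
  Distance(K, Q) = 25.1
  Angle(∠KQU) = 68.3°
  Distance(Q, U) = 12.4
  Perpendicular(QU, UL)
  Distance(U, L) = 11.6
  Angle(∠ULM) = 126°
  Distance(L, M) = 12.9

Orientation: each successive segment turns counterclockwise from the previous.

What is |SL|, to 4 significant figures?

15.06

S is at the origin; ST runs at 153.8° with length 19.9, so T = (-17.86, 8.786). ∠STK = 58.7° gives TK at -84.90° from the x-axis; with |TK| = 9.3, K = (-17.03, -0.4772). ∠TKQ = 70.7° gives KQ at 24.40° from the x-axis; with |KQ| = 25.1, Q = (5.829, 9.892). ∠KQU = 68.3° gives QU at 136.1° from the x-axis; with |QU| = 12.4, U = (-3.105, 18.49). QU is perpendicular to UL, so UL runs at -133.9°; with |UL| = 11.6, L = (-11.15, 10.13). Then |SL| = |L − S| = 15.06.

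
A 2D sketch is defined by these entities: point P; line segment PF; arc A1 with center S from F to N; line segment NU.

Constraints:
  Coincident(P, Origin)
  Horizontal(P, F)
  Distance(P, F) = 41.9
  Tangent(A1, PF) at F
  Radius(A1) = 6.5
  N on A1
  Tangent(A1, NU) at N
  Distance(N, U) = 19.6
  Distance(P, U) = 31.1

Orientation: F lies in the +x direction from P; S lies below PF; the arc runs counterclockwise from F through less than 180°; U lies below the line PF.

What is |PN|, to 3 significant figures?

36.8

P is at the origin; P and F share the same y with |PF| = 41.9 and F on the +x side, so F = (41.9, 0.00). The tangent condition forces SF to be normal to PF, so S = F + (0, -6.5) = (41.9, -6.50). Since SN ⟂ NU (tangency), |SU| = √(6.5² + 19.6²) = 20.6 regardless of where N sits on A1. So U lies on both circle(P, 31.1) and circle(S, 20.6); the below-PF intersection is U = (25.0, -18.4). N is the foot of the tangent from U: N = (36.7, -2.65).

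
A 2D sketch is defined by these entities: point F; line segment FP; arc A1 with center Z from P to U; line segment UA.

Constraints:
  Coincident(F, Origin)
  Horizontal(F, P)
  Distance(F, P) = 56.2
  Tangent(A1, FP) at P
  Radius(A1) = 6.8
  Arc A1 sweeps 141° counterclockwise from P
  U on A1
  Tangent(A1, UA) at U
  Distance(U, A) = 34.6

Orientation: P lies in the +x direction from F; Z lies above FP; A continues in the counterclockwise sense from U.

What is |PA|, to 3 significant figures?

40.7

F is at the origin; FP is horizontal with |FP| = 56.2 and P on the +x side, so P = (56.2, 0.00). A1 meets FP tangentially, so ZP is at right angles to FP, so Z = P + (0, 6.8) = (56.2, 6.80). On A1, P sits at bearing -90° from Z; a 141° counterclockwise sweep puts U at bearing 51°, so U = Z + 6.8·(cos 51°, sin 51°) = (60.5, 12.1). The tangent condition forces ZU to be normal to UA, so UA runs along (−sin 51°, cos 51°); with |UA| = 34.6, A = (33.6, 33.9). Then |PA| = |A − P| = 40.7.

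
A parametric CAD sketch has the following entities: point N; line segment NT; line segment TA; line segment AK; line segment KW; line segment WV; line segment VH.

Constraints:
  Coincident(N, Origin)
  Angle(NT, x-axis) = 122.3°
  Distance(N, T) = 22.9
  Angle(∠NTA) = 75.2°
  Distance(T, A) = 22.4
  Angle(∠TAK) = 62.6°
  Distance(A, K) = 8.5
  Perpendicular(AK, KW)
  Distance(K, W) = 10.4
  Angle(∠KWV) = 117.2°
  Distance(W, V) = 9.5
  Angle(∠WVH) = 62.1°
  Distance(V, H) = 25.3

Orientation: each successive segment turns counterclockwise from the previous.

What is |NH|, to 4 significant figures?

30.84

N is at the origin; NT runs at 122.3° with length 22.9, so T = (-12.24, 19.36). ∠NTA = 75.2° gives TA at -132.9° from the x-axis; with |TA| = 22.4, A = (-27.48, 2.948). ∠TAK = 62.6° gives AK at -15.50° from the x-axis; with |AK| = 8.5, K = (-19.29, 0.6760). The perpendicularity gives KW at right angles to AK, so KW runs at 74.50°; with |KW| = 10.4, W = (-16.51, 10.70). ∠KWV = 117.2° gives WV at 137.3° from the x-axis; with |WV| = 9.5, V = (-23.50, 17.14). ∠WVH = 62.1° gives VH at -104.8° from the x-axis; with |VH| = 25.3, H = (-29.96, -7.320). Then |NH| = |H − N| = 30.84.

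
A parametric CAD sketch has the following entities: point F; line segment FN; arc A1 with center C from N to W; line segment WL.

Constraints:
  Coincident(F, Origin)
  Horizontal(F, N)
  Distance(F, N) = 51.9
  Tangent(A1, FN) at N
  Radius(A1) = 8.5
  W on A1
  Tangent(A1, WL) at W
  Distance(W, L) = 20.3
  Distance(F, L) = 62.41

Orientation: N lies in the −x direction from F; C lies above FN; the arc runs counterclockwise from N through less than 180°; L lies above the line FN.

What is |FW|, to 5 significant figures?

46.285

F is at the origin; F and N share the same y with |FN| = 51.9 and N on the −x side, so N = (-51.900, 0.0000). A1 meets FN tangentially, so CN is at right angles to FN, so C = N + (0, 8.5) = (-51.900, 8.5000). Since CW ⟂ WL (tangency), |CL| = √(8.5² + 20.3²) = 22.008 regardless of where W sits on A1. So L lies on both circle(F, 62.41) and circle(C, 22.008); the above-FN intersection is L = (-54.534, 30.350). W is the foot of the tangent from L: W = (-44.509, 12.698).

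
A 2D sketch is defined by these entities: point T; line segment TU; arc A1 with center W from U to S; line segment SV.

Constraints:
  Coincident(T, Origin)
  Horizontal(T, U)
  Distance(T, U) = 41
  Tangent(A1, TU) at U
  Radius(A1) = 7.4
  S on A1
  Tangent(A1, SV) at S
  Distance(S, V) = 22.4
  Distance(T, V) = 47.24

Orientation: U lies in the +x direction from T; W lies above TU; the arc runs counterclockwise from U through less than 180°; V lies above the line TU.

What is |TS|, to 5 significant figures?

48.680

T is at the origin; T and U share the same y with |TU| = 41.0 and U on the +x side, so U = (41.000, 0.0000). A1 meets TU tangentially, so WU is at right angles to TU, so W = U + (0, 7.4) = (41.000, 7.4000). Since WS ⟂ SV (tangency), |WV| = √(7.4² + 22.4²) = 23.591 regardless of where S sits on A1. So V lies on both circle(T, 47.24) and circle(W, 23.591); the above-TU intersection is V = (36.095, 30.475). S is the foot of the tangent from V: S = (47.390, 11.131).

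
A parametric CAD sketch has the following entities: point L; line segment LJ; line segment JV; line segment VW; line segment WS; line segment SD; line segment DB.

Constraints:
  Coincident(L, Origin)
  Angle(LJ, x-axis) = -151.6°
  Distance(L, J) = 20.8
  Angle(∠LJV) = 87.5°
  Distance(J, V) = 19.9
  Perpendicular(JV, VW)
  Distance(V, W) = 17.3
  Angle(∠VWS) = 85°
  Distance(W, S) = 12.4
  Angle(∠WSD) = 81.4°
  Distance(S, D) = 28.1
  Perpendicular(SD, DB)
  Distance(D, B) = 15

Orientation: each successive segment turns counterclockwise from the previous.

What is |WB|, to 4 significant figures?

26.39

L is at the origin; LJ runs at -151.6° with length 20.8, so J = (-18.30, -9.893). ∠LJV = 87.5° gives JV at -59.10° from the x-axis; with |JV| = 19.9, V = (-8.077, -26.97). JV ⟂ VW, so VW runs at 30.90°; with |VW| = 17.3, W = (6.767, -18.08). ∠VWS = 85.0° gives WS at 125.9° from the x-axis; with |WS| = 12.4, S = (-0.5037, -8.040). ∠WSD = 81.4° gives SD at -135.5° from the x-axis; with |SD| = 28.1, D = (-20.55, -27.74). The perpendicularity gives DB at right angles to SD, so DB runs at -45.50°; with |DB| = 15.0, B = (-10.03, -38.43). Then |WB| = |B − W| = 26.39.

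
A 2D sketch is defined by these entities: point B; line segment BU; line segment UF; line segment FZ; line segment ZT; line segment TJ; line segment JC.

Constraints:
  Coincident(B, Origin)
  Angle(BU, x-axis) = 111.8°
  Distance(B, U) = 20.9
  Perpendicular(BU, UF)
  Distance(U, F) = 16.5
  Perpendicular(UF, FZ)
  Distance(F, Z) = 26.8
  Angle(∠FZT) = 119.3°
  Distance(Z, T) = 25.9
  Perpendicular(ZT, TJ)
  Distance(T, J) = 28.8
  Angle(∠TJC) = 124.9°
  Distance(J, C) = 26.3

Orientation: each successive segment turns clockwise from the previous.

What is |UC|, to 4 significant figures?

12.77

B is at the origin; BU runs at 111.8° with length 20.9, so U = (-7.762, 19.41). BU is perpendicular to UF, so UF runs at 21.80°; with |UF| = 16.5, F = (7.558, 25.53). UF ⟂ FZ, so FZ runs at -68.20°; with |FZ| = 26.8, Z = (17.51, 0.6495). ∠FZT = 119.3° gives ZT at -128.9° from the x-axis; with |ZT| = 25.9, T = (1.247, -19.51). ZT is perpendicular to TJ, so TJ runs at 141.1°; with |TJ| = 28.8, J = (-21.17, -1.422). ∠TJC = 124.9° gives JC at 86.00° from the x-axis; with |JC| = 26.3, C = (-19.33, 24.81). Then |UC| = |C − U| = 12.77.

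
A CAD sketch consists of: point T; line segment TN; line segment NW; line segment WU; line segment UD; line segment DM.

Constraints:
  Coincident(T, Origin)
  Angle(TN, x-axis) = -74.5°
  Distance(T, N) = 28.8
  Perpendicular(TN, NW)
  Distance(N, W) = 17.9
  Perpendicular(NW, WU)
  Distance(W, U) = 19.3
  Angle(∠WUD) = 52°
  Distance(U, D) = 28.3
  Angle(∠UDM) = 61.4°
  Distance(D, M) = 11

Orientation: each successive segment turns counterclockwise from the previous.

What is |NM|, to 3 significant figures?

6.22

T is at the origin; TN runs at -74.5° with length 28.8, so N = (7.70, -27.8). TN is perpendicular to NW, so NW runs at 15.5°; with |NW| = 17.9, W = (24.9, -23.0). NW ⟂ WU, so WU runs at 106°; with |WU| = 19.3, U = (19.8, -4.37). ∠WUD = 52.0° gives UD at -126° from the x-axis; with |UD| = 28.3, D = (2.95, -27.1). ∠UDM = 61.4° gives DM at -7.90° from the x-axis; with |DM| = 11.0, M = (13.8, -28.6). Then |NM| = |M − N| = 6.22.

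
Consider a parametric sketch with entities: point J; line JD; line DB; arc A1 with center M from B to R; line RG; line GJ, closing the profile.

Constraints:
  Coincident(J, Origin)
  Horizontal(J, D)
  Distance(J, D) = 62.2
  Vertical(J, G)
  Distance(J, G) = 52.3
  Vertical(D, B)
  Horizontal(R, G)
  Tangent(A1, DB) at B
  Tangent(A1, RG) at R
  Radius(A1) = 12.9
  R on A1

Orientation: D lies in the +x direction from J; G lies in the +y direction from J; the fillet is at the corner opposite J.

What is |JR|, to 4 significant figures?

71.87

J is at the origin; JD is horizontal with |JD| = 62.2 and D on the +x side, so D = (62.20, 0.000). JG is vertical with |JG| = 52.3 and G on the +y side, so G = (0.000, 52.30). The virtual corner opposite J is at (62.20, 52.30). The tangent condition forces MB to be normal to DB and the tangent condition forces MR to be normal to RG, with radius 12.9, so the center M sits 12.9 in from both sides at M = (49.30, 39.40). That places the tangent points at B = (62.20, 39.40) on DB and R = (49.30, 52.30) on RG. Then |JR| = |R − J| = 71.87.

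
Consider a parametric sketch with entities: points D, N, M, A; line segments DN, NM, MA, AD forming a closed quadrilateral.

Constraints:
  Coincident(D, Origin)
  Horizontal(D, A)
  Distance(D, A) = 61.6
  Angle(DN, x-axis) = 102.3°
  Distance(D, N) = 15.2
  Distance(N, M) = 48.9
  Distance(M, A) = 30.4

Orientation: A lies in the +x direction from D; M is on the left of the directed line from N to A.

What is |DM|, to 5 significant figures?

51.180

D is at the origin; D and A share the same y with |DA| = 61.6 and A in +x, so A = (61.6, 0). DN runs at 102.3° with |DN| = 15.2, so N = (-3.2381, 14.851). M is determined by |NM| = 48.9 and |MA| = 30.4 together: it lies at the intersection of circle(N, 48.9) and circle(A, 30.4). With |NA| = 66.517, the foot of the radical line on NA is 44.286 from N and the perpendicular offset is √(48.9² − 44.286²) = 20.735. Taking the left-of-NA solution: M = (44.560, 25.175).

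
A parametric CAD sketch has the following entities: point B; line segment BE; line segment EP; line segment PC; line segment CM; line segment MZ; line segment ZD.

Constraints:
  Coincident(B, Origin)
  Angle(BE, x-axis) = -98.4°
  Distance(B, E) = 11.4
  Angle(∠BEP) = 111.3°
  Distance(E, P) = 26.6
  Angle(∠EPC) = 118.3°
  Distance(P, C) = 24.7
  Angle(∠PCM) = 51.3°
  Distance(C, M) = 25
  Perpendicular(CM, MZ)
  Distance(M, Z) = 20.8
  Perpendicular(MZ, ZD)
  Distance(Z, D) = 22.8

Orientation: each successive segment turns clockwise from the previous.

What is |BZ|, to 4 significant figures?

25.67

∠PCM = 51.3° gives CM at 2.500° from the x-axis; with |CM| = 25.0, M = (-18.89, 2.459). The perpendicularity gives MZ at right angles to CM, so MZ runs at -87.50°; with |MZ| = 20.8, Z = (-17.98, -18.32). Then |BZ| = |Z − B| = 25.67.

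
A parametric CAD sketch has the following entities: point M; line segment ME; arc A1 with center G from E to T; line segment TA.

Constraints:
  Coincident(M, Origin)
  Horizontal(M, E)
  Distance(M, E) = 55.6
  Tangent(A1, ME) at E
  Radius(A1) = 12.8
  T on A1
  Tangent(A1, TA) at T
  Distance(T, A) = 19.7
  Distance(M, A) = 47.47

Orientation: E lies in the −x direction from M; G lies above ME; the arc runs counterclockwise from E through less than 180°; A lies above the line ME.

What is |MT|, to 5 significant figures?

44.269

Checks: ∠(GE, EM) = 90.00° ✓; |GE| = 12.80 ✓; |GT| = 12.80 ✓; ∠(GT, TA) = 90.00° ✓; |TA| = 19.70 ✓; |MA| = 47.47 ✓.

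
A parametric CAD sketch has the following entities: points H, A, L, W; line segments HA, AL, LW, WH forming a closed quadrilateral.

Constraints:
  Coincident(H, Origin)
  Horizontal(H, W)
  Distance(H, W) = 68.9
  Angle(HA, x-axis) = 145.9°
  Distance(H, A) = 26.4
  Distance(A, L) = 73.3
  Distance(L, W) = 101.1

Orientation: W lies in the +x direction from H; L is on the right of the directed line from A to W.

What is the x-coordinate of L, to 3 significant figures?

-13.9

Checks: |AL| = 73.30 ✓; |LW| = 101.1 ✓.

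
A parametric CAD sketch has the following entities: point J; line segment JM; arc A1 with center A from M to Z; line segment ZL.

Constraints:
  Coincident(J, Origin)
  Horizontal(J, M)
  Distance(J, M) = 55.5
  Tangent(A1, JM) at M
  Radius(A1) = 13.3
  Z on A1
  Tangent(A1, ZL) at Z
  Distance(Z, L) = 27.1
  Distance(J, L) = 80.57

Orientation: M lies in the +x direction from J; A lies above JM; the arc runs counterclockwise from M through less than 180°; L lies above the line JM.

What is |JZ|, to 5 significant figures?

69.939

Checks: |AZ| = 13.30 ✓; ∠(AZ, ZL) = 90.00° ✓; |ZL| = 27.10 ✓; |JL| = 80.57 ✓.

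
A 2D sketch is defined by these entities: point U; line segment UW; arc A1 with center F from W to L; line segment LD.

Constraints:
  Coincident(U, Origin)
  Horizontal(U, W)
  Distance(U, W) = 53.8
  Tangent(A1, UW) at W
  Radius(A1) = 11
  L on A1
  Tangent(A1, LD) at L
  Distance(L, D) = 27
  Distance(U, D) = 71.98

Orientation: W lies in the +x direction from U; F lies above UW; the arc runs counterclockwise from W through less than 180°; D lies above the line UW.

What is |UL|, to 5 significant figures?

65.907

Checks: |UW| = 53.80 ✓; |FL| = 11.00 ✓; ∠(FL, LD) = 90.00° ✓; |LD| = 27.00 ✓; |UD| = 71.98 ✓.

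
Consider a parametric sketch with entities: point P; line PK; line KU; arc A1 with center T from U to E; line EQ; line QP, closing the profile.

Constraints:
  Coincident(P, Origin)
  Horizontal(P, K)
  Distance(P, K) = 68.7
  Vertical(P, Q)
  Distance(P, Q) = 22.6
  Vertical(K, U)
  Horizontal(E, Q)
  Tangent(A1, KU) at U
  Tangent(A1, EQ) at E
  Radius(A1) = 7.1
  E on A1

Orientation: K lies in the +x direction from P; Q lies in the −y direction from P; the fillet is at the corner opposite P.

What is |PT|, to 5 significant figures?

63.520

P is at the origin; P and K share the same y with |PK| = 68.7 and K on the +x side, so K = (68.700, 0.0000). P and Q share the same x with |PQ| = 22.6 and Q on the −y side, so Q = (0.0000, -22.600). The virtual corner opposite P is at (68.700, -22.600). Since A1 is tangent to KU there, TU ⟂ KU and A1 meets EQ tangentially, so TE is at right angles to EQ, with radius 7.1, so the center T sits 7.1 in from both sides at T = (61.600, -15.500). Then |PT| = |T − P| = 63.520.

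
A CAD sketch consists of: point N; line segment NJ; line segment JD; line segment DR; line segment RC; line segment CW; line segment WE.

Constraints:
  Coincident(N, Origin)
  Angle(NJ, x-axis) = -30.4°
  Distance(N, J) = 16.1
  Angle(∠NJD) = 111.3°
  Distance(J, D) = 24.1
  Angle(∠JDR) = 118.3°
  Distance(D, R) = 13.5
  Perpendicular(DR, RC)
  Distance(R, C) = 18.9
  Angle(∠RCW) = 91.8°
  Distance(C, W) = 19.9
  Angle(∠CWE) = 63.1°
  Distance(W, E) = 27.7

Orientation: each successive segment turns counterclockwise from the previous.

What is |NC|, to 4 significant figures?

20.56

∠JDR = 118.3° gives DR at 100.0° from the x-axis; with |DR| = 13.5, R = (30.46, 20.08). DR ⟂ RC, so RC runs at -170.0°; with |RC| = 18.9, C = (11.84, 16.80). Then |NC| = |C − N| = 20.56.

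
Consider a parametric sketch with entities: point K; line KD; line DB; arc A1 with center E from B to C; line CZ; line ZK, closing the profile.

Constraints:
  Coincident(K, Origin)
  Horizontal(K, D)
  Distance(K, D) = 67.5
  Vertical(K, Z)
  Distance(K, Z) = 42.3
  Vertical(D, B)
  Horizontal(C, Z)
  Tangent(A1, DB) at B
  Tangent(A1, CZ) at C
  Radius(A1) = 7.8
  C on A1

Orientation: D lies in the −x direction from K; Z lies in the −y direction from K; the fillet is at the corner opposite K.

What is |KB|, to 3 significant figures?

75.8

K is at the origin; KD is horizontal with |KD| = 67.5 and D on the −x side, so D = (-67.5, 0.00). KZ is vertical with |KZ| = 42.3 and Z on the −y side, so Z = (0.00, -42.3). The virtual corner opposite K is at (-67.5, -42.3). Since A1 is tangent to DB there, EB ⟂ DB and A1 meets CZ tangentially, so EC is at right angles to CZ, with radius 7.8, so the center E sits 7.8 in from both sides at E = (-59.7, -34.5). That places the tangent points at B = (-67.5, -34.5) on DB and C = (-59.7, -42.3) on CZ. Then |KB| = |B − K| = 75.8.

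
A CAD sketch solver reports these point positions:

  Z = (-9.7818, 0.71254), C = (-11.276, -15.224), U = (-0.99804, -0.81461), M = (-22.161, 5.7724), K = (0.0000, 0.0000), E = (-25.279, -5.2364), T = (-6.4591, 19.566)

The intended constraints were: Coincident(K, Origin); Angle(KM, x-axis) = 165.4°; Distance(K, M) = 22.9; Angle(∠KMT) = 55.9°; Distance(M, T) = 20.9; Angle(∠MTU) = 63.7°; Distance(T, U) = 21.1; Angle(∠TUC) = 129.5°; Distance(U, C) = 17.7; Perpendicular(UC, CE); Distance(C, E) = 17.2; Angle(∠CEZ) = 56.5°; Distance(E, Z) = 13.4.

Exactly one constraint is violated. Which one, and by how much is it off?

Distance(E, Z) = 13.4 — off by 3.20.

K = (0.00, 0.00) ✓; KM at 165.4° ✓; |KM| = 22.90 ✓; ∠KMT = 55.90° ✓; |MT| = 20.90 ✓; ∠MTU = 63.70° ✓; |TU| = 21.10 ✓; ∠TUC = 129.5° ✓; |UC| = 17.70 ✓; ∠(UC, CE) = 90.00° ✓; |CE| = 17.20 ✓; ∠CEZ = 56.50° ✓; |EZ| = 16.60 ✗.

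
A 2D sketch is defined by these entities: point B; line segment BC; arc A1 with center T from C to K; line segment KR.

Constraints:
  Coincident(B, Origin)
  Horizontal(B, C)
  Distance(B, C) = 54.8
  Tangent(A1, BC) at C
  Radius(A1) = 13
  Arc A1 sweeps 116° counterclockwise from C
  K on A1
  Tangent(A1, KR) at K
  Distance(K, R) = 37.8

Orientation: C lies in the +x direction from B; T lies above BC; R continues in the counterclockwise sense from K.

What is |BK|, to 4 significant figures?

69.06

B is at the origin; B and C share the same y with |BC| = 54.8 and C on the +x side, so C = (54.80, 0.000). Tangency of A1 to BC means the radius TC is perpendicular to BC, so T = C + (0, 13) = (54.80, 13.00). On A1, C sits at bearing -90° from T; a 116° counterclockwise sweep puts K at bearing 26°, so K = T + 13.0·(cos 26°, sin 26°) = (66.48, 18.70). Then |BK| = |K − B| = 69.06.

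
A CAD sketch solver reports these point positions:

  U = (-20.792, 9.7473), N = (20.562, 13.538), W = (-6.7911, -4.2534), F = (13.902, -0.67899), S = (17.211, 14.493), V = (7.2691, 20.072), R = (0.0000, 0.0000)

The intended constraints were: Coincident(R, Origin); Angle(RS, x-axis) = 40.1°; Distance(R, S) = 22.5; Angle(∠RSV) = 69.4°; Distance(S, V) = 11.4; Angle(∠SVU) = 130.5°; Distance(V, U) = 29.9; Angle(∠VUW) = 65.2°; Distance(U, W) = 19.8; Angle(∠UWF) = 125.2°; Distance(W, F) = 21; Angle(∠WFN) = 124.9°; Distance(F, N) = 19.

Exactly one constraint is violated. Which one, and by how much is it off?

Distance(F, N) = 19 — off by 3.30.

R = (0.00, 0.00) ✓; RS at 40.10° ✓; |RS| = 22.50 ✓; ∠RSV = 69.40° ✓; |SV| = 11.40 ✓; ∠SVU = 130.5° ✓; |VU| = 29.90 ✓; ∠VUW = 65.20° ✓; |UW| = 19.80 ✓; ∠UWF = 125.2° ✓; |WF| = 21.00 ✓; ∠WFN = 124.9° ✓; |FN| = 15.70 ✗.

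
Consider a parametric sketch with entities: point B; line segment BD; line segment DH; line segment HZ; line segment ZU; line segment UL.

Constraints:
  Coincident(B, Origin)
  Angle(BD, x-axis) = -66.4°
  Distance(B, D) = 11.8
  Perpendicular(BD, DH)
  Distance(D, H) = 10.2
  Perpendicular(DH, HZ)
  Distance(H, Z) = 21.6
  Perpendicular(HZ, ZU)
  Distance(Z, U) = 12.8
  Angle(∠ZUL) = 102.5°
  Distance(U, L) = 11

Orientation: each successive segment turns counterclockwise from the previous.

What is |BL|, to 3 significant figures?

5.07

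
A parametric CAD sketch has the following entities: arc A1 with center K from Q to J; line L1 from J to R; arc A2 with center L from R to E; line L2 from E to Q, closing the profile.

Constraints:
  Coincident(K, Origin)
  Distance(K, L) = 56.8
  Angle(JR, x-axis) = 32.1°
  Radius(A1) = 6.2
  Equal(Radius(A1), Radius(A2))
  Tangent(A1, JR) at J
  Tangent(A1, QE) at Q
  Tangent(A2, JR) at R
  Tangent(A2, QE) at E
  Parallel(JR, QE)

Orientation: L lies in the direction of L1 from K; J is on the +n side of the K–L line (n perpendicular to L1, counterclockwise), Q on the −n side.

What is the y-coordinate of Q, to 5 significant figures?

-5.2522

K is at the origin and L lies 56.8 along u from K, so L = 56.8·u = (48.117, 30.183). Tangency of A1 to both parallel lines with radius 6.2 puts J and Q at K ± 6.2·n: J = (-3.2947, 5.2522), Q = (3.2947, -5.2522). So Q.y = -5.2522.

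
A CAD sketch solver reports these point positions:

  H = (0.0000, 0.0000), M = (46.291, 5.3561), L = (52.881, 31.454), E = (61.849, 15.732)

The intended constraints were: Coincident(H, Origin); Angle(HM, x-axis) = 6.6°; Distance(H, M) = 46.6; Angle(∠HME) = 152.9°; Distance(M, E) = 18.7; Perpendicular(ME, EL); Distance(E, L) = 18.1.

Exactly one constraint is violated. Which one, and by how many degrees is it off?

Perpendicular(ME, EL) — off by 4.00°.

H = (0.00, 0.00) ✓; HM at 6.600° ✓; |HM| = 46.60 ✓; ∠HME = 152.9° ✓; |ME| = 18.70 ✓; ∠(ME, EL) = 86.00° ✗; |EL| = 18.10 ✓.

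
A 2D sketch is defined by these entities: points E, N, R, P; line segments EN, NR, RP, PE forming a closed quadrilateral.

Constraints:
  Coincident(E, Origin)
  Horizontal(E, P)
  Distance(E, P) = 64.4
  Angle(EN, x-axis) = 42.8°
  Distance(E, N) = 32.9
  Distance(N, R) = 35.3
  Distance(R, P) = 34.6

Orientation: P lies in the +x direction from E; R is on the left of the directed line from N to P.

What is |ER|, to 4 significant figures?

66.75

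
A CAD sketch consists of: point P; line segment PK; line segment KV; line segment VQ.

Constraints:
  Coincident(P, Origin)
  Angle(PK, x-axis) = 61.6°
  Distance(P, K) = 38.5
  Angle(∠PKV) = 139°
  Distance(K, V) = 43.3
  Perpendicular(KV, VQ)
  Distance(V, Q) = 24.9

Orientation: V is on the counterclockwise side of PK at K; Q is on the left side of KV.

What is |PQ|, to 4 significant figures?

72.36

P is at the origin; PK runs at 61.6° with length 38.5, so K = 38.5·(cos 61.6°, sin 61.6°) = (18.31, 33.87). ∠PKV = 139.0°, so KV runs at 61.6° + (180° − 139.0°) = 102.6° from the x-axis; with |KV| = 43.3, V = K + 43.3·(cos 102.6°, sin 102.6°) = (8.866, 76.12). The perpendicularity gives VQ at right angles to KV; with |VQ| = 24.9 on the left of KV, Q = V + 24.9·(-0.9759, -0.2181) = (-15.43, 70.69). Then |PQ| = |Q − P| = 72.36.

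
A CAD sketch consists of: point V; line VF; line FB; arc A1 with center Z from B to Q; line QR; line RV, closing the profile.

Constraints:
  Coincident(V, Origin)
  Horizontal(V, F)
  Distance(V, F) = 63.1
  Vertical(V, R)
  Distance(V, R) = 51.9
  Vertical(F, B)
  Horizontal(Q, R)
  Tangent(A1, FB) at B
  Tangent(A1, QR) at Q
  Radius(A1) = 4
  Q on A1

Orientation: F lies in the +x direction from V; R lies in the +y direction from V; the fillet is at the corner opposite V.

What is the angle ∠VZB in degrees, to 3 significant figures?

141°

V is at the origin; VF is horizontal with |VF| = 63.1 and F on the +x side, so F = (63.1, 0.00). V and R share the same x with |VR| = 51.9 and R on the +y side, so R = (0.00, 51.9). The virtual corner opposite V is at (63.1, 51.9). Since A1 is tangent to FB there, ZB ⟂ FB and the tangent condition forces ZQ to be normal to QR, with radius 4.0, so the center Z sits 4.0 in from both sides at Z = (59.1, 47.9). That places the tangent points at B = (63.1, 47.9) on FB and Q = (59.1, 51.9) on QR. Then cos ∠VZB = ZV·ZB / (|ZV||ZB|), giving 141°.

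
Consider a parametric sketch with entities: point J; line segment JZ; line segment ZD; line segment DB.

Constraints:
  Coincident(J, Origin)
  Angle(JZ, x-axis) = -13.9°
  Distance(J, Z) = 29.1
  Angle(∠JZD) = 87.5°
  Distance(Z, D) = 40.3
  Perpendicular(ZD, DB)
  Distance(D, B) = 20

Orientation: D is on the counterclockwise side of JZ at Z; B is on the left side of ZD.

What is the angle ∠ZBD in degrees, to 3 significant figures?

63.6°

J is at the origin; JZ runs at -13.9° with length 29.1, so Z = 29.1·(cos -13.9°, sin -13.9°) = (28.2, -6.99). ∠JZD = 87.5°, so ZD runs at -13.9° + (180° − 87.5°) = 78.6° from the x-axis; with |ZD| = 40.3, D = Z + 40.3·(cos 78.6°, sin 78.6°) = (36.2, 32.5). ZD ⟂ DB; with |DB| = 20.0 on the left of ZD, B = D + 20.0·(-0.980, 0.198) = (16.6, 36.5). Then cos ∠ZBD = BZ·BD / (|BZ||BD|), giving 63.6°.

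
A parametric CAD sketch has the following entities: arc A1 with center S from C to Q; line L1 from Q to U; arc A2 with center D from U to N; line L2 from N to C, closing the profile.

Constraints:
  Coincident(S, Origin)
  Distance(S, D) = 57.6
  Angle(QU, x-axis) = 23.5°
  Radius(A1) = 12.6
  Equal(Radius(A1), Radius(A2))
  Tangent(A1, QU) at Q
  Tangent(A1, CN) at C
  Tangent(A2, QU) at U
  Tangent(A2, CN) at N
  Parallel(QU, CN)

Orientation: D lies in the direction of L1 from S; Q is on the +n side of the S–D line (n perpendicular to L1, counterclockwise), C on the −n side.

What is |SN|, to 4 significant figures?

58.96

Tangency of A1 to both parallel lines with radius 12.6 puts Q and C at S ± 12.6·n: Q = (-5.024, 11.55), C = (5.024, -11.55). Equal radii place U and N the same way about D: U = D + 12.6·n = (47.80, 34.52), N = D − 12.6·n = (57.85, 11.41). Then |SN| = |N − S| = 58.96.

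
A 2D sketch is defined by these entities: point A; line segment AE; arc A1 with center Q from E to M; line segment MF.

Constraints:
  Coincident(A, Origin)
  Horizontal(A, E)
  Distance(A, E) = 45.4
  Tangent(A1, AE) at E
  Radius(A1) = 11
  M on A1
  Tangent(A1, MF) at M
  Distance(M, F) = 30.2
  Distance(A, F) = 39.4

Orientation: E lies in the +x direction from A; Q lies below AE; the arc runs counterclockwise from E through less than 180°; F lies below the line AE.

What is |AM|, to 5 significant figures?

36.115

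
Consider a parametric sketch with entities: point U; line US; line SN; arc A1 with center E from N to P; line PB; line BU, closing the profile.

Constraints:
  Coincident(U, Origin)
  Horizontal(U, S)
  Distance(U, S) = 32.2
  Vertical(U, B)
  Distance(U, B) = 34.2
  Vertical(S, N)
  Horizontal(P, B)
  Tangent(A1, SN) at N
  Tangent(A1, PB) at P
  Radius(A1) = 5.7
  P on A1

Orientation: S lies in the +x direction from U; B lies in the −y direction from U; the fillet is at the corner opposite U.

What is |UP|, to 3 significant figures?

43.3

U is at the origin; U and S share the same y with |US| = 32.2 and S on the +x side, so S = (32.2, 0.00). UB is vertical with |UB| = 34.2 and B on the −y side, so B = (0.00, -34.2). The virtual corner opposite U is at (32.2, -34.2). Tangency of A1 to SN means the radius EN is perpendicular to SN and A1 meets PB tangentially, so EP is at right angles to PB, with radius 5.7, so the center E sits 5.7 in from both sides at E = (26.5, -28.5). That places the tangent points at N = (32.2, -28.5) on SN and P = (26.5, -34.2) on PB. Then |UP| = |P − U| = 43.3.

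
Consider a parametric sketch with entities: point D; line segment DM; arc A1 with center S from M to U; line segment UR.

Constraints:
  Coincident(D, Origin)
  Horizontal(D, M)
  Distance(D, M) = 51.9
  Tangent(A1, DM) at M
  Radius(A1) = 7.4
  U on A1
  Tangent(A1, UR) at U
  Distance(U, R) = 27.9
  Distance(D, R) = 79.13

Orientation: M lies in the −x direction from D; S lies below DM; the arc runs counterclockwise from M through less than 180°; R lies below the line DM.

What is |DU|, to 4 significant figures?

57.69

D is at the origin; DM is horizontal with |DM| = 51.9 and M on the −x side, so M = (-51.90, 0.000). A1 meets DM tangentially, so SM is at right angles to DM, so S = M + (0, -7.4) = (-51.90, -7.400). Since SU ⟂ UR (tangency), |SR| = √(7.4² + 27.9²) = 28.86 regardless of where U sits on A1. So R lies on both circle(D, 79.13) and circle(S, 28.86); the below-DM intersection is R = (-75.31, -24.28). U is the foot of the tangent from R: U = (-57.62, -2.708).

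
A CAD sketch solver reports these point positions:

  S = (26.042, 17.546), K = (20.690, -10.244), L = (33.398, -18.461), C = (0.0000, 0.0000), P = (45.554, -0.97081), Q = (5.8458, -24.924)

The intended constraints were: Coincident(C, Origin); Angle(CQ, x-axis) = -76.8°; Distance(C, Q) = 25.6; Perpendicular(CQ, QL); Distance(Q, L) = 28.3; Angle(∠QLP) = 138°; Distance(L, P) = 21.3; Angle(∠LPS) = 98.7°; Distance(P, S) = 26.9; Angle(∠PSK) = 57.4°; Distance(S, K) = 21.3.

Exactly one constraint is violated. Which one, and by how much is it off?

Distance(S, K) = 21.3 — off by 7.00.

C = (0.00, 0.00) ✓; CQ at -76.80° ✓; |CQ| = 25.60 ✓; ∠(CQ, QL) = 90.00° ✓; |QL| = 28.30 ✓; ∠QLP = 138.0° ✓; |LP| = 21.30 ✓; ∠LPS = 98.70° ✓; |PS| = 26.90 ✓; ∠PSK = 57.40° ✓; |SK| = 28.30 ✗.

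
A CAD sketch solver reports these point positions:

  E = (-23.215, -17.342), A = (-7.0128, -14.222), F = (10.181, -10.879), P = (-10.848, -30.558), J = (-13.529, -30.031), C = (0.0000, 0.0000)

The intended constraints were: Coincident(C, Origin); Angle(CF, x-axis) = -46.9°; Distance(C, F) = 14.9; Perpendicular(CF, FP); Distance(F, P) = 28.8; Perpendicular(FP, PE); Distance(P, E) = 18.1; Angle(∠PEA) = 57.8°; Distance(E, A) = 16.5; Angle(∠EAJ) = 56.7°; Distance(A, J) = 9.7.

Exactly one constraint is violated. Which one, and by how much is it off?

Distance(A, J) = 9.7 — off by 7.40.

C = (0.00, 0.00) ✓; CF at -46.90° ✓; |CF| = 14.90 ✓; ∠(CF, FP) = 90.00° ✓; |FP| = 28.80 ✓; ∠(FP, PE) = 90.00° ✓; |PE| = 18.10 ✓; ∠PEA = 57.80° ✓; |EA| = 16.50 ✓; ∠EAJ = 56.70° ✓; |AJ| = 17.10 ✗.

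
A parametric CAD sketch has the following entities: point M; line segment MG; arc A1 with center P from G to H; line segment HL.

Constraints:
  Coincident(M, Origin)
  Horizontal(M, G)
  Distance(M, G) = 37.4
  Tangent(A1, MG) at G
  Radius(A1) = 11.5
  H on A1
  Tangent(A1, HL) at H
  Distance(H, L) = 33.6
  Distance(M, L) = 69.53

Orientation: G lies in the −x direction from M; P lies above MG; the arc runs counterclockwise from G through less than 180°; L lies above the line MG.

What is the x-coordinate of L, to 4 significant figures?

-55.26

Checks: M.y = 0.00, G.y = 0.00 ✓; |PH| = 11.50 ✓; ∠(PH, HL) = 90.00° ✓; |HL| = 33.60 ✓; |ML| = 69.53 ✓.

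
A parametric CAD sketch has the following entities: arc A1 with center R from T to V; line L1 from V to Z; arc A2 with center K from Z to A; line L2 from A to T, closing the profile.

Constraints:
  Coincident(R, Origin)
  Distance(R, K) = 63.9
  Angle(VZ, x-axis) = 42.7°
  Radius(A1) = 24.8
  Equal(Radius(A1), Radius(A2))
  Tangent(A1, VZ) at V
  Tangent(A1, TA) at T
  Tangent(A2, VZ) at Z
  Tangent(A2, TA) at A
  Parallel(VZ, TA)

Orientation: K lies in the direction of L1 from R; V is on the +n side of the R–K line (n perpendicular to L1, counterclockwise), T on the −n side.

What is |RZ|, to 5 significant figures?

68.544

The slot axis is L1's direction at 42.7°, so u = (cos 42.7°, sin 42.7°) = (0.73491, 0.67816) and n = (−sin 42.7°, cos 42.7°) = (-0.67816, 0.73491). R is at the origin and K lies 63.9 along u from R, so K = 63.9·u = (46.961, 43.334). Tangency of A1 to both parallel lines with radius 24.8 puts V and T at R ± 24.8·n: V = (-16.818, 18.226), T = (16.818, -18.226). Equal radii place Z and A the same way about K: Z = K + 24.8·n = (30.143, 61.560), A = K − 24.8·n = (63.779, 25.109). Then |RZ| = |Z − R| = 68.544.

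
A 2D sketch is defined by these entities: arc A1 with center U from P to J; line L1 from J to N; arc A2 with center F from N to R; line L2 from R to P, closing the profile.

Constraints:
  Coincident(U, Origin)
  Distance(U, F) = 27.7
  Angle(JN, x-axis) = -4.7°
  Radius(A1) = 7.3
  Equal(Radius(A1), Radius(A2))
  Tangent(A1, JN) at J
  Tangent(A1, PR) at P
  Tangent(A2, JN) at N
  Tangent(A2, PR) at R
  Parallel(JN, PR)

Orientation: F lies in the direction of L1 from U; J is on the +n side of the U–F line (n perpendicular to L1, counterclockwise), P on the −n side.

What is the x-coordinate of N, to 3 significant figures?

28.2

Tangency of A1 to both parallel lines with radius 7.3 puts J and P at U ± 7.3·n: J = (0.598, 7.28), P = (-0.598, -7.28). Equal radii place N and R the same way about F: N = F + 7.3·n = (28.2, 5.01), R = F − 7.3·n = (27.0, -9.55). So N.x = 28.2.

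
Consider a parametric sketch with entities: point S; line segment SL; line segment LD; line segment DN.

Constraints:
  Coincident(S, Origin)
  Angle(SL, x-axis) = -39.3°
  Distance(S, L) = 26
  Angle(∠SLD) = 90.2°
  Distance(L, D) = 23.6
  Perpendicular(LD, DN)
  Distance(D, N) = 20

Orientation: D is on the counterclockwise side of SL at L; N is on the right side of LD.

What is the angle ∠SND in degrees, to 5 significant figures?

27.249°

S is at the origin; SL runs at -39.3° with length 26.0, so L = 26.0·(cos -39.3°, sin -39.3°) = (20.120, -16.468). ∠SLD = 90.2°, so LD runs at -39.3° + (180° − 90.2°) = 50.500° from the x-axis; with |LD| = 23.6, D = L + 23.6·(cos 50.500°, sin 50.500°) = (35.131, 1.7424). The perpendicularity gives DN at right angles to LD; with |DN| = 20.0 on the right of LD, N = D + 20.0·(0.77162, -0.63608) = (50.564, -10.979). Then cos ∠SND = NS·ND / (|NS||ND|), giving 27.249°.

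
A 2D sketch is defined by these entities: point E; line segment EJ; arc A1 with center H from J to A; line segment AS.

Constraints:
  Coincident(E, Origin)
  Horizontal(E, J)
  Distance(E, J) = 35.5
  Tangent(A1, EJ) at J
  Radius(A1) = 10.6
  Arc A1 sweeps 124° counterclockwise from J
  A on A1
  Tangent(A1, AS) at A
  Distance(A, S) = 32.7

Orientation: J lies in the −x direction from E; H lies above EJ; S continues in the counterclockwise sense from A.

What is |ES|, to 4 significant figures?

62.68

E is at the origin; EJ is horizontal with |EJ| = 35.5 and J on the −x side, so J = (-35.50, 0.000). Since A1 is tangent to EJ there, HJ ⟂ EJ, so H = J + (0, 10.6) = (-35.50, 10.60). On A1, J sits at bearing -90° from H; a 124° counterclockwise sweep puts A at bearing 34°, so A = H + 10.6·(cos 34°, sin 34°) = (-26.71, 16.53). Tangency of A1 to AS means the radius HA is perpendicular to AS, so AS runs along (−sin 34°, cos 34°); with |AS| = 32.7, S = (-45.00, 43.64). Then |ES| = |S − E| = 62.68.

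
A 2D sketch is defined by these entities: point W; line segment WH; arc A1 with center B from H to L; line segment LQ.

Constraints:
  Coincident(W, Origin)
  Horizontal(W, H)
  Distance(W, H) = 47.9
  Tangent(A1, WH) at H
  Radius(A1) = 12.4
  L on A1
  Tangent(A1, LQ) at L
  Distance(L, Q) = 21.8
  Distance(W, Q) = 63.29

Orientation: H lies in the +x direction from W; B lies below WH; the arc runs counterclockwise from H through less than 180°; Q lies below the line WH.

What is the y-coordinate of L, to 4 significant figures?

-19.88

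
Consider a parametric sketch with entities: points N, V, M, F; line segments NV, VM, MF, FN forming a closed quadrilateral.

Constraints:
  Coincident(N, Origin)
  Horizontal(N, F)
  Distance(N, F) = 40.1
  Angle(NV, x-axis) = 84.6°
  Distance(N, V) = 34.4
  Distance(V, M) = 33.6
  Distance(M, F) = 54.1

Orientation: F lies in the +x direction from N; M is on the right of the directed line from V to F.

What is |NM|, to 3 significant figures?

14.7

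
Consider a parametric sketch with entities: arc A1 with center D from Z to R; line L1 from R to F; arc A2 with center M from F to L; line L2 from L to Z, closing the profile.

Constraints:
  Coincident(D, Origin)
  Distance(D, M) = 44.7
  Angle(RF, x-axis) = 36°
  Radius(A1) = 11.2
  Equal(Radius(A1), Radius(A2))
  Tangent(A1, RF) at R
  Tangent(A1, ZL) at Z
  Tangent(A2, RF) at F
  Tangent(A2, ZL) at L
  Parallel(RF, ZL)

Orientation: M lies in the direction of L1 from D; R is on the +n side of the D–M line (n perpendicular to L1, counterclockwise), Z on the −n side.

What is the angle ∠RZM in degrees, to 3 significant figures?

75.9°

D is at the origin and M lies 44.7 along u from D, so M = 44.7·u = (36.2, 26.3). Tangency of A1 to both parallel lines with radius 11.2 puts R and Z at D ± 11.2·n: R = (-6.58, 9.06), Z = (6.58, -9.06). Then cos ∠RZM = ZR·ZM / (|ZR||ZM|), giving 75.9°.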